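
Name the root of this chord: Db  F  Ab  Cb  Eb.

Db

Db, F, Ab, Cb, Eb are the tones of a Db dominant ninth chord (Db–F–Ab–Cb–Eb), making Db the root.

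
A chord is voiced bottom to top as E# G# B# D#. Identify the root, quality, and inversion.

E# minor seventh, root position

The pitch classes E#, G#, B#, D# arrange in thirds as E#–G#–B#–D#: an E# minor seventh chord.
With the root (E#) in the bass, the chord is in root position (figured bass 7).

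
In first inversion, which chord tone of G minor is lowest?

Bb

In first inversion the third is lowest. For G minor (G–Bb–D) that is Bb.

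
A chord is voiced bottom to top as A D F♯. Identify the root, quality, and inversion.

D major, second inversion

The pitch classes A, D, F# arrange in thirds as D–F#–A: a D major triad.
A is the fifth of D major; fifth in the bass means second inversion (figured bass 6/4).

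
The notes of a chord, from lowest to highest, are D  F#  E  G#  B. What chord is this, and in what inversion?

Reducing to letter names: D, F#, E, G#, B. These stack in thirds as E–G#–B–D–F# — an E dominant ninth chord.
The lowest note is D, the seventh of the chord, so this is third inversion.

E dominant ninth, third inversion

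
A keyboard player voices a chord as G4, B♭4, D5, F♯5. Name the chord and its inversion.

G minor-major seventh, root position

The pitch classes G, Bb, D, F# arrange in thirds as G–Bb–D–F#: a G minor-major seventh chord.
With the root (G) in the bass, the chord is in root position (figured bass 7).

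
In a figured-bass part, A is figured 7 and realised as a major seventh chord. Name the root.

A

The figures 7 mean the root of the chord is in the bass. If A is the root of a major seventh chord, the root is A (chord tones A–C#–E–G#).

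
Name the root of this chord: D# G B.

G

The distinct letter names are D#, G, B. Arranged as a stack of thirds they read G–B–D#, so G is the root (a G augmented triad).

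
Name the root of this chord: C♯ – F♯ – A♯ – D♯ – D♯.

D#

The distinct letter names are C#, F#, A#, D#. Arranged as a stack of thirds they read D#–F#–A#–C#, so D# is the root (a D# minor seventh chord).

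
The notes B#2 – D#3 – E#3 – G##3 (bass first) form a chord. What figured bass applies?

The notes B#, D#, E#, G## stack in thirds as E#–G##–B#–D# — an E# dominant seventh chord. The bass B# is the fifth, so this is second inversion: figured 4/3.

4/3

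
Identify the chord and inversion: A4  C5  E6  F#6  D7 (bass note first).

The distinct note names are A, C, E, F#, D. Stacked in thirds they read D–F#–A–C–E, which is a dominant ninth chord on D.
The lowest note is A, the fifth of the chord, so this is second inversion.

D dominant ninth, second inversion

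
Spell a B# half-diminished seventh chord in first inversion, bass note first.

D#, F#, A#, B#

Spelling B# half-diminished seventh: B#–D#–F#–A#. In first inversion the third is bass, giving D#, F#, A#, B# from the bottom.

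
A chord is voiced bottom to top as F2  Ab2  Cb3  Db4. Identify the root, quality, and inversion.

Db dominant seventh, first inversion

The distinct note names are F, Ab, Cb, Db. Stacked in thirds they read Db–F–Ab–Cb, which is a dominant seventh chord on Db.
F is the third of Db dominant seventh; third in the bass means first inversion (figured bass 6/5).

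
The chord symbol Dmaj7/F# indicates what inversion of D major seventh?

Dmaj7/F# means D major seventh with F# in the bass. F# is the third of D major seventh (D–F#–A–C#), so this is first inversion.

first inversion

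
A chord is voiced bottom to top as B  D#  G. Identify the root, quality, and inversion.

G augmented, first inversion

The distinct note names are B, D#, G. Stacked in thirds they read G–B–D#, which is an augmented triad on G.
B is the third of G augmented; third in the bass means first inversion (figured bass 6).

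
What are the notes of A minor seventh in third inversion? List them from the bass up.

G, A, C, E

Spelling A minor seventh: A–C–E–G. In third inversion the seventh is bass, giving G, A, C, E from the bottom.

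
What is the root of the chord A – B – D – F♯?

The distinct letter names are A, B, D, F#. Arranged as a stack of thirds they read B–D–F#–A, so B is the root (a B minor seventh chord).

B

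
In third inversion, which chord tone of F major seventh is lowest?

E

In third inversion the seventh is lowest. For F major seventh (F–A–C–E) that is E.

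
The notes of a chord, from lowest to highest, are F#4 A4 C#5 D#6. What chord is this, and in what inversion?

Reducing to letter names: F#, A, C#, D#. These stack in thirds as D#–F#–A–C# — a D# half-diminished seventh chord.
With the third (F#) in the bass, the chord is in first inversion (figured bass 6/5).

D# half-diminished seventh, first inversion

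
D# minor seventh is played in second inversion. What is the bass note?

A#

In second inversion the fifth is lowest. For D# minor seventh (D#–F#–A#–C#) that is A#.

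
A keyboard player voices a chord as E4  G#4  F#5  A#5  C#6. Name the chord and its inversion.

The distinct note names are E, G#, F#, A#, C#. Stacked in thirds they read F#–A#–C#–E–G#, which is a dominant ninth chord on F#.
With the seventh (E) in the bass, the chord is in third inversion.

F# dominant ninth, third inversion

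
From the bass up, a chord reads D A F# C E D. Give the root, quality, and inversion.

Reducing to letter names: D, A, F#, C, E. These stack in thirds as D–F#–A–C–E — a D dominant ninth chord.
With the root (D) in the bass, the chord is in root position.

D dominant ninth, root position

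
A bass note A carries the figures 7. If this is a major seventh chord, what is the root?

The figures 7 mean the root of the chord is in the bass. If A is the root of a major seventh chord, the root is A (chord tones A–C#–E–G#).

A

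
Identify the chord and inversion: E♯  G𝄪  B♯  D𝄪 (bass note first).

The distinct note names are E#, G##, B#, D##. Stacked in thirds they read E#–G##–B#–D##, which is a major seventh chord on E#.
E# is the root of E# major seventh; root in the bass means root position (figured bass 7).

E# major seventh, root position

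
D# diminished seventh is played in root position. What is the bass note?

In root position the root is lowest. For D# diminished seventh (D#–F#–A–C) that is D#.

D#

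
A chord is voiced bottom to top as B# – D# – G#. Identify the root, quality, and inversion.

The pitch classes B#, D#, G# arrange in thirds as G#–B#–D#: a G# major triad.
With the third (B#) in the bass, the chord is in first inversion (figured bass 6).

G# major, first inversion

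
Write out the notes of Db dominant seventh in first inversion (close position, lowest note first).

F, Ab, Cb, Db

Spelling Db dominant seventh: Db–F–Ab–Cb. In first inversion the third is bass, giving F, Ab, Cb, Db from the bottom.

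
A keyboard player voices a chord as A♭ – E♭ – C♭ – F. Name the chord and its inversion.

The pitch classes Ab, Eb, Cb, F arrange in thirds as F–Ab–Cb–Eb: an F half-diminished seventh chord.
With the third (Ab) in the bass, the chord is in first inversion (figured bass 6/5).

F half-diminished seventh, first inversion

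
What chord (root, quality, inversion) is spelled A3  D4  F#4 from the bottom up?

D major, second inversion

The distinct note names are A, D, F#. Stacked in thirds they read D–F#–A, which is a major triad on D.
A is the fifth of D major; fifth in the bass means second inversion (figured bass 6/4).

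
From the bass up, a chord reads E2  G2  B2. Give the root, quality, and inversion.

E minor, root position

Reducing to letter names: E, G, B. These stack in thirds as E–G–B — an E minor triad.
The lowest note is E, the root of the chord, so this is root position (figured bass 5/3).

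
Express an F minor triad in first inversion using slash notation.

Fm/Ab

First inversion of F minor has the third (Ab) in the bass. As a slash chord: Fm/Ab.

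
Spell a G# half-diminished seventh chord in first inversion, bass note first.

B, D, F#, G#

G# half-diminished seventh is G#–B–D–F#. First inversion puts the third (B) in the bass, with the remaining tones above: B, D, F#, G#.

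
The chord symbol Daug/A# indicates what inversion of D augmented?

Daug/A# means D augmented with A# in the bass. A# is the fifth of D augmented (D–F#–A#), so this is second inversion.

second inversion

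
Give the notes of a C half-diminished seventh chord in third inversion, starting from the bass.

C half-diminished seventh is C–Eb–Gb–Bb. Third inversion puts the seventh (Bb) in the bass, with the remaining tones above: Bb, C, Eb, Gb.

Bb, C, Eb, Gb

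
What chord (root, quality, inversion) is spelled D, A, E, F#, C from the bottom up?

D dominant ninth, root position

The pitch classes D, A, E, F#, C arrange in thirds as D–F#–A–C–E: a D dominant ninth chord.
The lowest note is D, the root of the chord, so this is root position.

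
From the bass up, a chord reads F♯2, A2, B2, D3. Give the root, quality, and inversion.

The pitch classes F#, A, B, D arrange in thirds as B–D–F#–A: a B minor seventh chord.
F# is the fifth of B minor seventh; fifth in the bass means second inversion (figured bass 4/3).

B minor seventh, second inversion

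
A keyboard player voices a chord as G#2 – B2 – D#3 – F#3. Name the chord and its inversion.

The pitch classes G#, B, D#, F# arrange in thirds as G#–B–D#–F#: a G# minor seventh chord.
With the root (G#) in the bass, the chord is in root position (figured bass 7).

G# minor seventh, root position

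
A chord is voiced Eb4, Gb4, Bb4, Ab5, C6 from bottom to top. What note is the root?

Ab

Eb, Gb, Bb, Ab, C are the tones of an Ab dominant ninth chord (Ab–C–Eb–Gb–Bb), making Ab the root.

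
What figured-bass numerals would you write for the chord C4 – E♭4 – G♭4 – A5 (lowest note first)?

The notes C, Eb, Gb, A stack in thirds as A–C–Eb–Gb — an A diminished seventh chord. The bass C is the third, so this is first inversion: figured 6/5.

6/5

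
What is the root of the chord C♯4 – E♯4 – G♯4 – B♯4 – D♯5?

C#, E#, G#, B#, D# are the tones of a C# major ninth chord (C#–E#–G#–B#–D#), making C# the root.

C#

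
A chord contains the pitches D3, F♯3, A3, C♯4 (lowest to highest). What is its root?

D

The distinct letter names are D, F#, A, C#. Arranged as a stack of thirds they read D–F#–A–C#, so D is the root (a D major seventh chord).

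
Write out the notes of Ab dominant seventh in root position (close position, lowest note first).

The chord tones are Ab–C–Eb–Gb. With the root (Ab) lowest for root position: Ab, C, Eb, Gb.

Ab, C, Eb, Gb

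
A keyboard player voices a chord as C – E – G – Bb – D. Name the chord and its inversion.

C dominant ninth, root position

The pitch classes C, E, G, Bb, D arrange in thirds as C–E–G–Bb–D: a C dominant ninth chord.
C is the root of C dominant ninth; root in the bass means root position.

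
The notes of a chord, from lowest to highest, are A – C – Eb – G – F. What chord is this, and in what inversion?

Reducing to letter names: A, C, Eb, G, F. These stack in thirds as F–A–C–Eb–G — an F dominant ninth chord.
With the third (A) in the bass, the chord is in first inversion.

F dominant ninth, first inversion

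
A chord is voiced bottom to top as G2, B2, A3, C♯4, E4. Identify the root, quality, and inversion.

The distinct note names are G, B, A, C#, E. Stacked in thirds they read A–C#–E–G–B, which is a dominant ninth chord on A.
The lowest note is G, the seventh of the chord, so this is third inversion.

A dominant ninth, third inversion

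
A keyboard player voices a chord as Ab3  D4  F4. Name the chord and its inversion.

The distinct note names are Ab, D, F. Stacked in thirds they read D–F–Ab, which is a diminished triad on D.
Ab is the fifth of D diminished; fifth in the bass means second inversion (figured bass 6/4).

D diminished, second inversion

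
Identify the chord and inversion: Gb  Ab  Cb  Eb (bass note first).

The pitch classes Gb, Ab, Cb, Eb arrange in thirds as Ab–Cb–Eb–Gb: an Ab minor seventh chord.
With the seventh (Gb) in the bass, the chord is in third inversion (figured bass 4/2).

Ab minor seventh, third inversion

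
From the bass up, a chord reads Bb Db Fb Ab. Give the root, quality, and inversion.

The pitch classes Bb, Db, Fb, Ab arrange in thirds as Bb–Db–Fb–Ab: a Bb half-diminished seventh chord.
Bb is the root of Bb half-diminished seventh; root in the bass means root position (figured bass 7).

Bb half-diminished seventh, root position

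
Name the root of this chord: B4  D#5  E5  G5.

E

B, D#, E, G are the tones of an E minor-major seventh chord (E–G–B–D#), making E the root.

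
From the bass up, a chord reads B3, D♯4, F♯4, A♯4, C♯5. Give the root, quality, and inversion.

B major ninth, root position

The pitch classes B, D#, F#, A#, C# arrange in thirds as B–D#–F#–A#–C#: a B major ninth chord.
With the root (B) in the bass, the chord is in root position.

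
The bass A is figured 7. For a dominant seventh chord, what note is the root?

The figures 7 mean the root of the chord is in the bass. If A is the root of a dominant seventh chord, the root is A (chord tones A–C#–E–G).

A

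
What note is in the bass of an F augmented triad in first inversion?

A

F augmented is F–A–C#. First inversion places the third in the bass: A.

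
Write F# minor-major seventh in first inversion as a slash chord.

F#m(maj7)/A

First inversion of F# minor-major seventh has the third (A) in the bass. As a slash chord: F#m(maj7)/A.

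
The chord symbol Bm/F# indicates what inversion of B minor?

second inversion

Bm/F# means B minor with F# in the bass. F# is the fifth of B minor (B–D–F#), so this is second inversion.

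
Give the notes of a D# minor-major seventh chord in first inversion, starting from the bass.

F#, A#, C##, D#

The chord tones are D#–F#–A#–C##. With the third (F#) lowest for first inversion: F#, A#, C##, D#.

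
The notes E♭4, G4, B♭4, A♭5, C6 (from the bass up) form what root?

Ab

The distinct letter names are Eb, G, Bb, Ab, C. Arranged as a stack of thirds they read Ab–C–Eb–G–Bb, so Ab is the root (an Ab major ninth chord).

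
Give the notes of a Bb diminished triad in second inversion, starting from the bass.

Bb diminished is Bb–Db–Fb. Second inversion puts the fifth (Fb) in the bass, with the remaining tones above: Fb, Bb, Db.

Fb, Bb, Db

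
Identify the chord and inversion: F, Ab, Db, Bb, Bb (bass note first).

The pitch classes F, Ab, Db, Bb arrange in thirds as Bb–Db–F–Ab: a Bb minor seventh chord.
With the fifth (F) in the bass, the chord is in second inversion (figured bass 4/3).

Bb minor seventh, second inversion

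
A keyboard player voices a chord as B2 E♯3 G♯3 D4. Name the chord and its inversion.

E# diminished seventh, second inversion

The distinct note names are B, E#, G#, D. Stacked in thirds they read E#–G#–B–D, which is a diminished seventh chord on E#.
B is the fifth of E# diminished seventh; fifth in the bass means second inversion (figured bass 4/3).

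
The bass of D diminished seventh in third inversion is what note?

Cb

The seventh of D diminished seventh (D–F–Ab–Cb) is Cb; that is the bass in third inversion.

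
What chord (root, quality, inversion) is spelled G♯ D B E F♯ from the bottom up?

Reducing to letter names: G#, D, B, E, F#. These stack in thirds as E–G#–B–D–F# — an E dominant ninth chord.
G# is the third of E dominant ninth; third in the bass means first inversion.

E dominant ninth, first inversion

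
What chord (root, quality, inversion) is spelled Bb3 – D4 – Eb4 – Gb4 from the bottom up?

Reducing to letter names: Bb, D, Eb, Gb. These stack in thirds as Eb–Gb–Bb–D — an Eb minor-major seventh chord.
The lowest note is Bb, the fifth of the chord, so this is second inversion (figured bass 4/3).

Eb minor-major seventh, second inversion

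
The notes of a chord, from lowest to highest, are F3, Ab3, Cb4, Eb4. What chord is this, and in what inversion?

Reducing to letter names: F, Ab, Cb, Eb. These stack in thirds as F–Ab–Cb–Eb — an F half-diminished seventh chord.
F is the root of F half-diminished seventh; root in the bass means root position (figured bass 7).

F half-diminished seventh, root position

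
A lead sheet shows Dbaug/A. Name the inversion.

Dbaug/A means Db augmented with A in the bass. A is the fifth of Db augmented (Db–F–A), so this is second inversion.

second inversion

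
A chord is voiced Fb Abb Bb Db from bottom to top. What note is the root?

Bb

Reordering Fb, Abb, Bb, Db into stacked thirds gives Bb–Db–Fb–Abb; the bottom of that stack, Bb, is the root.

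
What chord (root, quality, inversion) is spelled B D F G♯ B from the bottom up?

The pitch classes B, D, F, G# arrange in thirds as G#–B–D–F: a G# diminished seventh chord.
B is the third of G# diminished seventh; third in the bass means first inversion (figured bass 6/5).

G# diminished seventh, first inversion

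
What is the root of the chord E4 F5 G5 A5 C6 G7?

F

The distinct letter names are E, F, G, A, C. Arranged as a stack of thirds they read F–A–C–E–G, so F is the root (an F major ninth chord).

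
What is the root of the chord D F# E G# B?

Reordering D, F#, E, G#, B into stacked thirds gives E–G#–B–D–F#; the bottom of that stack, E, is the root.

E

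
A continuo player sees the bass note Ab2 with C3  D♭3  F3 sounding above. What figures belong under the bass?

4/3

The notes Ab, C, Db, F stack in thirds as Db–F–Ab–C — a Db major seventh chord. The bass Ab is the fifth, so this is second inversion: figured 4/3.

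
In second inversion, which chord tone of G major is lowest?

D

In second inversion the fifth is lowest. For G major (G–B–D) that is D.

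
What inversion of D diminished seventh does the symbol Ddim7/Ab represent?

Ddim7/Ab means D diminished seventh with Ab in the bass. Ab is the fifth of D diminished seventh (D–F–Ab–Cb), so this is second inversion.

second inversion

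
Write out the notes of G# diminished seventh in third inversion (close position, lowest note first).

G# diminished seventh is G#–B–D–F. Third inversion puts the seventh (F) in the bass, with the remaining tones above: F, G#, B, D.

F, G#, B, D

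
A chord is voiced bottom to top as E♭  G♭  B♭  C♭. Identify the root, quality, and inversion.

Cb major seventh, first inversion

Reducing to letter names: Eb, Gb, Bb, Cb. These stack in thirds as Cb–Eb–Gb–Bb — a Cb major seventh chord.
Eb is the third of Cb major seventh; third in the bass means first inversion (figured bass 6/5).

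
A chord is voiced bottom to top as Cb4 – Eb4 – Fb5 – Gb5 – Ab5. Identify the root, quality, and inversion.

Fb major ninth, second inversion

The distinct note names are Cb, Eb, Fb, Gb, Ab. Stacked in thirds they read Fb–Ab–Cb–Eb–Gb, which is a major ninth chord on Fb.
The lowest note is Cb, the fifth of the chord, so this is second inversion.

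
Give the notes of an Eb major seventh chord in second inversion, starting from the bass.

Bb, D, Eb, G

Spelling Eb major seventh: Eb–G–Bb–D. In second inversion the fifth is bass, giving Bb, D, Eb, G from the bottom.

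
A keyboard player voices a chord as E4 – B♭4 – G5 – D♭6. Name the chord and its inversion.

E diminished seventh, root position

Reducing to letter names: E, Bb, G, Db. These stack in thirds as E–G–Bb–Db — an E diminished seventh chord.
E is the root of E diminished seventh; root in the bass means root position (figured bass 7).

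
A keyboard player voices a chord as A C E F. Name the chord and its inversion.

The pitch classes A, C, E, F arrange in thirds as F–A–C–E: an F major seventh chord.
The lowest note is A, the third of the chord, so this is first inversion (figured bass 6/5).

F major seventh, first inversion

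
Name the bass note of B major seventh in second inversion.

F#

B major seventh is B–D#–F#–A#. Second inversion places the fifth in the bass: F#.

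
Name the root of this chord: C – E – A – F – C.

F

C, E, A, F are the tones of an F major seventh chord (F–A–C–E), making F the root.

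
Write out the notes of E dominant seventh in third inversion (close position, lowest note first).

D, E, G#, B

Spelling E dominant seventh: E–G#–B–D. In third inversion the seventh is bass, giving D, E, G#, B from the bottom.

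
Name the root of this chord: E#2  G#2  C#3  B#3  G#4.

Reordering E#, G#, C#, B# into stacked thirds gives C#–E#–G#–B#; the bottom of that stack, C#, is the root.

C#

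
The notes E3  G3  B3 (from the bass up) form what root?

E

Reordering E, G, B into stacked thirds gives E–G–B; the bottom of that stack, E, is the root.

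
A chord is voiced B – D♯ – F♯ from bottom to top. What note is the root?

The distinct letter names are B, D#, F#. Arranged as a stack of thirds they read B–D#–F#, so B is the root (a B major triad).

B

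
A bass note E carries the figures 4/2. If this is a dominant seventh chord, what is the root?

The figures 4/2 mean the seventh of the chord is in the bass. If E is the seventh of a dominant seventh chord, the root is F# (chord tones F#–A#–C#–E).

F#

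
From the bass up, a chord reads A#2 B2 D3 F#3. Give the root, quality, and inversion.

B minor-major seventh, third inversion

The pitch classes A#, B, D, F# arrange in thirds as B–D–F#–A#: a B minor-major seventh chord.
A# is the seventh of B minor-major seventh; seventh in the bass means third inversion (figured bass 4/2).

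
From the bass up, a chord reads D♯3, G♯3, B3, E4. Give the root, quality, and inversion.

The distinct note names are D#, G#, B, E. Stacked in thirds they read E–G#–B–D#, which is a major seventh chord on E.
With the seventh (D#) in the bass, the chord is in third inversion (figured bass 4/2).

E major seventh, third inversion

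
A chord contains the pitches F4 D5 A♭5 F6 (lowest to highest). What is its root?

D

Reordering F, D, Ab into stacked thirds gives D–F–Ab; the bottom of that stack, D, is the root.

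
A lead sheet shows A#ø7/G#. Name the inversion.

A#ø7/G# means A# half-diminished seventh with G# in the bass. G# is the seventh of A# half-diminished seventh (A#–C#–E–G#), so this is third inversion.

third inversion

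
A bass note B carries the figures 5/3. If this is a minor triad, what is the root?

B

The figures 5/3 mean the root of the chord is in the bass. If B is the root of a minor triad, the root is B (chord tones B–D–F#).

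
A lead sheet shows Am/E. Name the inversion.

Am/E means A minor with E in the bass. E is the fifth of A minor (A–C–E), so this is second inversion.

second inversion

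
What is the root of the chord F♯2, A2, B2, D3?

Reordering F#, A, B, D into stacked thirds gives B–D–F#–A; the bottom of that stack, B, is the root.

B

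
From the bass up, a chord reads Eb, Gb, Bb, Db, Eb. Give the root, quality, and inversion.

The pitch classes Eb, Gb, Bb, Db arrange in thirds as Eb–Gb–Bb–Db: an Eb minor seventh chord.
With the root (Eb) in the bass, the chord is in root position (figured bass 7).

Eb minor seventh, root position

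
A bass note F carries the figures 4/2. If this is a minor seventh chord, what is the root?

G

The figures 4/2 mean the seventh of the chord is in the bass. If F is the seventh of a minor seventh chord, the root is G (chord tones G–Bb–D–F).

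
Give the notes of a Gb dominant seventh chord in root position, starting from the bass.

Spelling Gb dominant seventh: Gb–Bb–Db–Fb. In root position the root is bass, giving Gb, Bb, Db, Fb from the bottom.

Gb, Bb, Db, Fb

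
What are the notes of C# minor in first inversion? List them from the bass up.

Spelling C# minor: C#–E–G#. In first inversion the third is bass, giving E, G#, C# from the bottom.

E, G#, C#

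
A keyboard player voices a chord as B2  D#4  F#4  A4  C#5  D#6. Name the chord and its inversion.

The distinct note names are B, D#, F#, A, C#. Stacked in thirds they read B–D#–F#–A–C#, which is a dominant ninth chord on B.
B is the root of B dominant ninth; root in the bass means root position.

B dominant ninth, root position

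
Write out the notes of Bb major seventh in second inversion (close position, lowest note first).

F, A, Bb, D

Bb major seventh is Bb–D–F–A. Second inversion puts the fifth (F) in the bass, with the remaining tones above: F, A, Bb, D.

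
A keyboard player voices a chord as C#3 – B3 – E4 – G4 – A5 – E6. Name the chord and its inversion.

Reducing to letter names: C#, B, E, G, A. These stack in thirds as A–C#–E–G–B — an A dominant ninth chord.
C# is the third of A dominant ninth; third in the bass means first inversion.

A dominant ninth, first inversion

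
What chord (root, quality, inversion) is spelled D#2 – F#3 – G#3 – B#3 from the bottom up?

Reducing to letter names: D#, F#, G#, B#. These stack in thirds as G#–B#–D#–F# — a G# dominant seventh chord.
The lowest note is D#, the fifth of the chord, so this is second inversion (figured bass 4/3).

G# dominant seventh, second inversion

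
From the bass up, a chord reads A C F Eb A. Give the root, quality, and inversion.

F dominant seventh, first inversion

Reducing to letter names: A, C, F, Eb. These stack in thirds as F–A–C–Eb — an F dominant seventh chord.
The lowest note is A, the third of the chord, so this is first inversion (figured bass 6/5).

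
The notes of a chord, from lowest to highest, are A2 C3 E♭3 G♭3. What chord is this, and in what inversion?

Reducing to letter names: A, C, Eb, Gb. These stack in thirds as A–C–Eb–Gb — an A diminished seventh chord.
The lowest note is A, the root of the chord, so this is root position (figured bass 7).

A diminished seventh, root position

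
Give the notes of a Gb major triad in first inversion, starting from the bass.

Bb, Db, Gb

Spelling Gb major: Gb–Bb–Db. In first inversion the third is bass, giving Bb, Db, Gb from the bottom.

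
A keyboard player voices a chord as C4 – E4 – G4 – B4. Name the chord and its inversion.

The distinct note names are C, E, G, B. Stacked in thirds they read C–E–G–B, which is a major seventh chord on C.
With the root (C) in the bass, the chord is in root position (figured bass 7).

C major seventh, root position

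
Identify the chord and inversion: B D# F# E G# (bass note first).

E major ninth, second inversion

The pitch classes B, D#, F#, E, G# arrange in thirds as E–G#–B–D#–F#: an E major ninth chord.
With the fifth (B) in the bass, the chord is in second inversion.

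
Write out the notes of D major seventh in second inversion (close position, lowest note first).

A, C#, D, F#

D major seventh is D–F#–A–C#. Second inversion puts the fifth (A) in the bass, with the remaining tones above: A, C#, D, F#.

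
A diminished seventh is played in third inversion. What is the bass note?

Gb

The seventh of A diminished seventh (A–C–Eb–Gb) is Gb; that is the bass in third inversion.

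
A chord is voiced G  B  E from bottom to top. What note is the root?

E

Reordering G, B, E into stacked thirds gives E–G–B; the bottom of that stack, E, is the root.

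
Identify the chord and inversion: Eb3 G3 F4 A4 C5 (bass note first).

The pitch classes Eb, G, F, A, C arrange in thirds as F–A–C–Eb–G: an F dominant ninth chord.
The lowest note is Eb, the seventh of the chord, so this is third inversion.

F dominant ninth, third inversion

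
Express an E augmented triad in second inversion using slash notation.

Second inversion of E augmented has the fifth (B#) in the bass. As a slash chord: Eaug/B#.

Eaug/B#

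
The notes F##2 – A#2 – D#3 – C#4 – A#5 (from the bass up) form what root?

D#

The distinct letter names are F##, A#, D#, C#. Arranged as a stack of thirds they read D#–F##–A#–C#, so D# is the root (a D# dominant seventh chord).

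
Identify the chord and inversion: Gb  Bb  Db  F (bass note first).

Gb major seventh, root position

The distinct note names are Gb, Bb, Db, F. Stacked in thirds they read Gb–Bb–Db–F, which is a major seventh chord on Gb.
With the root (Gb) in the bass, the chord is in root position (figured bass 7).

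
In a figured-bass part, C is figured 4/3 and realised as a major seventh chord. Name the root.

F

The figures 4/3 mean the fifth of the chord is in the bass. If C is the fifth of a major seventh chord, the root is F (chord tones F–A–C–E).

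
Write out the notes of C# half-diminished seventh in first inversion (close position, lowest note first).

E, G, B, C#

C# half-diminished seventh is C#–E–G–B. First inversion puts the third (E) in the bass, with the remaining tones above: E, G, B, C#.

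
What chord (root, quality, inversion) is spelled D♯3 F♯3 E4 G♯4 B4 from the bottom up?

The pitch classes D#, F#, E, G#, B arrange in thirds as E–G#–B–D#–F#: an E major ninth chord.
With the seventh (D#) in the bass, the chord is in third inversion.

E major ninth, third inversion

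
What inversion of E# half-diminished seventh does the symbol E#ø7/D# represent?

E#ø7/D# means E# half-diminished seventh with D# in the bass. D# is the seventh of E# half-diminished seventh (E#–G#–B–D#), so this is third inversion.

third inversion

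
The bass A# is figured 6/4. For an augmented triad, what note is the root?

The figures 6/4 mean the fifth of the chord is in the bass. If A# is the fifth of an augmented triad, the root is D (chord tones D–F#–A#).

D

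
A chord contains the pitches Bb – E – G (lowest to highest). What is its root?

Reordering Bb, E, G into stacked thirds gives E–G–Bb; the bottom of that stack, E, is the root.

E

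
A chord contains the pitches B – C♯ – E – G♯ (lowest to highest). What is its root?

C#

The distinct letter names are B, C#, E, G#. Arranged as a stack of thirds they read C#–E–G#–B, so C# is the root (a C# minor seventh chord).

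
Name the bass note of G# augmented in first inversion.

G# augmented is G#–B#–D##. First inversion places the third in the bass: B#.

B#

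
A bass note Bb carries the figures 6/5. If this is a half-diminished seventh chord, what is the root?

G

The figures 6/5 mean the third of the chord is in the bass. If Bb is the third of a half-diminished seventh chord, the root is G (chord tones G–Bb–Db–F).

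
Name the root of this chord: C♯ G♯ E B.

The distinct letter names are C#, G#, E, B. Arranged as a stack of thirds they read C#–E–G#–B, so C# is the root (a C# minor seventh chord).

C#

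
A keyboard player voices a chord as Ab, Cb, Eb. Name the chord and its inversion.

Ab minor, root position

The distinct note names are Ab, Cb, Eb. Stacked in thirds they read Ab–Cb–Eb, which is a minor triad on Ab.
With the root (Ab) in the bass, the chord is in root position (figured bass 5/3).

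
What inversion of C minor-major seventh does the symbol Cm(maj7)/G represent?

Cm(maj7)/G means C minor-major seventh with G in the bass. G is the fifth of C minor-major seventh (C–Eb–G–B), so this is second inversion.

second inversion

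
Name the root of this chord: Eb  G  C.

C

Reordering Eb, G, C into stacked thirds gives C–Eb–G; the bottom of that stack, C, is the root.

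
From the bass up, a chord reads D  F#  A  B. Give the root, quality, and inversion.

The pitch classes D, F#, A, B arrange in thirds as B–D–F#–A: a B minor seventh chord.
With the third (D) in the bass, the chord is in first inversion (figured bass 6/5).

B minor seventh, first inversion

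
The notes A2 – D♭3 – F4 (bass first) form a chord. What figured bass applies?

The notes A, Db, F stack in thirds as Db–F–A — a Db augmented triad. The bass A is the fifth, so this is second inversion: figured 6/4.

6/4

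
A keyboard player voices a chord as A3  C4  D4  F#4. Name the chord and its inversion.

D dominant seventh, second inversion

The pitch classes A, C, D, F# arrange in thirds as D–F#–A–C: a D dominant seventh chord.
The lowest note is A, the fifth of the chord, so this is second inversion (figured bass 4/3).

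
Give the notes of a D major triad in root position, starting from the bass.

D, F#, A

D major is D–F#–A. Root position puts the root (D) in the bass, with the remaining tones above: D, F#, A.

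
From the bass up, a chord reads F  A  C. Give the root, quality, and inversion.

F major, root position

The pitch classes F, A, C arrange in thirds as F–A–C: an F major triad.
The lowest note is F, the root of the chord, so this is root position (figured bass 5/3).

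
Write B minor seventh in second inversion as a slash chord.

Second inversion of B minor seventh has the fifth (F#) in the bass. As a slash chord: Bm7/F#.

Bm7/F#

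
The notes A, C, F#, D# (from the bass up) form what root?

D#

The distinct letter names are A, C, F#, D#. Arranged as a stack of thirds they read D#–F#–A–C, so D# is the root (a D# diminished seventh chord).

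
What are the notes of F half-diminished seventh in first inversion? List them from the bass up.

F half-diminished seventh is F–Ab–Cb–Eb. First inversion puts the third (Ab) in the bass, with the remaining tones above: Ab, Cb, Eb, F.

Ab, Cb, Eb, F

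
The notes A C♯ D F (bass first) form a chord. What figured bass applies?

4/3

The notes A, C#, D, F stack in thirds as D–F–A–C# — a D minor-major seventh chord. The bass A is the fifth, so this is second inversion: figured 4/3.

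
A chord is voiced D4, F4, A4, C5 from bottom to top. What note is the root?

D, F, A, C are the tones of a D minor seventh chord (D–F–A–C), making D the root.

D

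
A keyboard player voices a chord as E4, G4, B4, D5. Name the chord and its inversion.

E minor seventh, root position

The pitch classes E, G, B, D arrange in thirds as E–G–B–D: an E minor seventh chord.
With the root (E) in the bass, the chord is in root position (figured bass 7).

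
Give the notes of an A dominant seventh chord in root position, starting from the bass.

A, C#, E, G

The chord tones are A–C#–E–G. With the root (A) lowest for root position: A, C#, E, G.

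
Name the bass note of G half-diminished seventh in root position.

The root of G half-diminished seventh (G–Bb–Db–F) is G; that is the bass in root position.

G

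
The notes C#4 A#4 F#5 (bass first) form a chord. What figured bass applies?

The notes C#, A#, F# stack in thirds as F#–A#–C# — an F# major triad. The bass C# is the fifth, so this is second inversion: figured 6/4.

6/4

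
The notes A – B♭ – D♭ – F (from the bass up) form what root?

Reordering A, Bb, Db, F into stacked thirds gives Bb–Db–F–A; the bottom of that stack, Bb, is the root.

Bb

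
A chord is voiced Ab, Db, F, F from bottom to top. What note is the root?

Reordering Ab, Db, F into stacked thirds gives Db–F–Ab; the bottom of that stack, Db, is the root.

Db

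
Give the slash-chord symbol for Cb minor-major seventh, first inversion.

Cbm(maj7)/Ebb

First inversion of Cb minor-major seventh has the third (Ebb) in the bass. As a slash chord: Cbm(maj7)/Ebb.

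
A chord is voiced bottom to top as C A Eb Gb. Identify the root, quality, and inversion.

The distinct note names are C, A, Eb, Gb. Stacked in thirds they read A–C–Eb–Gb, which is a diminished seventh chord on A.
The lowest note is C, the third of the chord, so this is first inversion (figured bass 6/5).

A diminished seventh, first inversion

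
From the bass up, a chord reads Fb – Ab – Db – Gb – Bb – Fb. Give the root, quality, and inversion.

Gb dominant ninth, third inversion

The distinct note names are Fb, Ab, Db, Gb, Bb. Stacked in thirds they read Gb–Bb–Db–Fb–Ab, which is a dominant ninth chord on Gb.
Fb is the seventh of Gb dominant ninth; seventh in the bass means third inversion.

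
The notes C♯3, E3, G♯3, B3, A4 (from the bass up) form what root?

A

Reordering C#, E, G#, B, A into stacked thirds gives A–C#–E–G#–B; the bottom of that stack, A, is the root.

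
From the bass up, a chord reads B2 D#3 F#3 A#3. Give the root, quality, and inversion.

B major seventh, root position

Reducing to letter names: B, D#, F#, A#. These stack in thirds as B–D#–F#–A# — a B major seventh chord.
B is the root of B major seventh; root in the bass means root position (figured bass 7).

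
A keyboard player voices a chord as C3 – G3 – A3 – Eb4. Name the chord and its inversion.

A half-diminished seventh, first inversion

The pitch classes C, G, A, Eb arrange in thirds as A–C–Eb–G: an A half-diminished seventh chord.
The lowest note is C, the third of the chord, so this is first inversion (figured bass 6/5).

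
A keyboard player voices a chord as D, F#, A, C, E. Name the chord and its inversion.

The distinct note names are D, F#, A, C, E. Stacked in thirds they read D–F#–A–C–E, which is a dominant ninth chord on D.
With the root (D) in the bass, the chord is in root position.

D dominant ninth, root position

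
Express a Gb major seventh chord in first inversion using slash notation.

First inversion of Gb major seventh has the third (Bb) in the bass. As a slash chord: Gbmaj7/Bb.

Gbmaj7/Bb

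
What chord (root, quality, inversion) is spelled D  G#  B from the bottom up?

The distinct note names are D, G#, B. Stacked in thirds they read G#–B–D, which is a diminished triad on G#.
With the fifth (D) in the bass, the chord is in second inversion (figured bass 6/4).

G# diminished, second inversion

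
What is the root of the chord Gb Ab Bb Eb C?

Ab

Reordering Gb, Ab, Bb, Eb, C into stacked thirds gives Ab–C–Eb–Gb–Bb; the bottom of that stack, Ab, is the root.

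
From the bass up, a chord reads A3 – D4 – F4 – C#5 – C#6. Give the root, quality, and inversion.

D minor-major seventh, second inversion

The pitch classes A, D, F, C# arrange in thirds as D–F–A–C#: a D minor-major seventh chord.
A is the fifth of D minor-major seventh; fifth in the bass means second inversion (figured bass 4/3).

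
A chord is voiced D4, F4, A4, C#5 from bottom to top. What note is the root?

D

D, F, A, C# are the tones of a D minor-major seventh chord (D–F–A–C#), making D the root.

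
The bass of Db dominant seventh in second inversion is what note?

Ab

The fifth of Db dominant seventh (Db–F–Ab–Cb) is Ab; that is the bass in second inversion.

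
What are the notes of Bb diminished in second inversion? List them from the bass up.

Spelling Bb diminished: Bb–Db–Fb. In second inversion the fifth is bass, giving Fb, Bb, Db from the bottom.

Fb, Bb, Db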